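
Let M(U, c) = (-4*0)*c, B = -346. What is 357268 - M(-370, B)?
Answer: 357268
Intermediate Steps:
M(U, c) = 0 (M(U, c) = 0*c = 0)
357268 - M(-370, B) = 357268 - 1*0 = 357268 + 0 = 357268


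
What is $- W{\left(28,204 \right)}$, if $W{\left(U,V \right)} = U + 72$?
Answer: $-100$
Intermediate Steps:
$W{\left(U,V \right)} = 72 + U$
$- W{\left(28,204 \right)} = - (72 + 28) = \left(-1\right) 100 = -100$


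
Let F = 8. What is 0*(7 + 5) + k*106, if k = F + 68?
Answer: 8056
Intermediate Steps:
k = 76 (k = 8 + 68 = 76)
0*(7 + 5) + k*106 = 0*(7 + 5) + 76*106 = 0*12 + 8056 = 0 + 8056 = 8056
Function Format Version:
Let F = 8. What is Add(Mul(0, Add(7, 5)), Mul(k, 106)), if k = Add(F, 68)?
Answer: 8056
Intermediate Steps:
k = 76 (k = Add(8, 68) = 76)
Add(Mul(0, Add(7, 5)), Mul(k, 106)) = Add(Mul(0, Add(7, 5)), Mul(76, 106)) = Add(Mul(0, 12), 8056) = Add(0, 8056) = 8056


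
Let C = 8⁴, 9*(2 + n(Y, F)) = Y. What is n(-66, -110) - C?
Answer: -12316/3 ≈ -4105.3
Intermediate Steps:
n(Y, F) = -2 + Y/9
C = 4096
n(-66, -110) - C = (-2 + (⅑)*(-66)) - 1*4096 = (-2 - 22/3) - 4096 = -28/3 - 4096 = -12316/3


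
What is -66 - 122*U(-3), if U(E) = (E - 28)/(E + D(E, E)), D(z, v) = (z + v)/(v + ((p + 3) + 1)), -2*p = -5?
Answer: -28652/33 ≈ -868.24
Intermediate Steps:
p = 5/2 (p = -½*(-5) = 5/2 ≈ 2.5000)
D(z, v) = (v + z)/(13/2 + v) (D(z, v) = (z + v)/(v + ((5/2 + 3) + 1)) = (v + z)/(v + (11/2 + 1)) = (v + z)/(v + 13/2) = (v + z)/(13/2 + v))
U(E) = (-28 + E)/(E + 4*E/(13 + 2*E)) (U(E) = (E - 28)/(E + 2*(E + E)/(13 + 2*E)) = (-28 + E)/(E + 2*(2*E)/(13 + 2*E)) = (-28 + E)/(E + 4*E/(13 + 2*E)))
-66 - 122*U(-3) = -66 - 122*(-28 - 3)*(13 + 2*(-3))/((-3)*(17 + 2*(-3))) = -66 - (-122)*(-31)*(13 - 6)/(3*(17 - 6)) = -66 - (-122)*(-31)*7/(3*11) = -66 - 122*217/33 = -66 - 26474/33 = -28652/33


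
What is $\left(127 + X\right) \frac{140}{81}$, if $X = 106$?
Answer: $\frac{32620}{81} \approx 402.72$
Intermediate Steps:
$\left(127 + X\right) \frac{140}{81} = \left(127 + 106\right) \frac{140}{81} = 233 \cdot 140 \cdot \frac{1}{81} = 233 \cdot \frac{140}{81} = \frac{32620}{81}$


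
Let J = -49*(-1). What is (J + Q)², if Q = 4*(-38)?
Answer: 10609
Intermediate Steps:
Q = -152
J = 49
(J + Q)² = (49 - 152)² = (-103)² = 10609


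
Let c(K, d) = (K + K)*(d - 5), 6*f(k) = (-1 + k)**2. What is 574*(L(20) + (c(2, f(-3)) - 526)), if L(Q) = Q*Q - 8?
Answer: -246820/3 ≈ -82273.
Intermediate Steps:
f(k) = (-1 + k)**2/6
L(Q) = -8 + Q**2 (L(Q) = Q**2 - 8 = -8 + Q**2)
c(K, d) = 2*K*(-5 + d) (c(K, d) = (2*K)*(-5 + d) = 2*K*(-5 + d))
574*(L(20) + (c(2, f(-3)) - 526)) = 574*((-8 + 20**2) + (2*2*(-5 + (-1 - 3)**2/6) - 526)) = 574*((-8 + 400) + (2*2*(-5 + (1/6)*(-4)**2) - 526)) = 574*(392 + (2*2*(-5 + (1/6)*16) - 526)) = 574*(392 + (2*2*(-5 + 8/3) - 526)) = 574*(392 + (2*2*(-7/3) - 526)) = 574*(392 + (-28/3 - 526)) = 574*(392 - 1606/3) = 574*(-430/3) = -246820/3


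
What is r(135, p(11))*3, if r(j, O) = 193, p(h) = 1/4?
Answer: 579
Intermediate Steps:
p(h) = 1/4 (p(h) = 1*(1/4) = 1/4)
r(135, p(11))*3 = 193*3 = 579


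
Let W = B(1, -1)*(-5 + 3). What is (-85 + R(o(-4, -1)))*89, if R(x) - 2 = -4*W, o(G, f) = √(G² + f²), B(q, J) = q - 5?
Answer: -10235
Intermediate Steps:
B(q, J) = -5 + q
W = 8 (W = (-5 + 1)*(-5 + 3) = -4*(-2) = 8)
R(x) = -30 (R(x) = 2 - 4*8 = 2 - 32 = -30)
(-85 + R(o(-4, -1)))*89 = (-85 - 30)*89 = -115*89 = -10235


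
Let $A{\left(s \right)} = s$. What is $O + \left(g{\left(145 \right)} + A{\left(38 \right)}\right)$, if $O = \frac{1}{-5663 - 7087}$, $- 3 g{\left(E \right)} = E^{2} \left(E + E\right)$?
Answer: $- \frac{25912828001}{12750} \approx -2.0324 \cdot 10^{6}$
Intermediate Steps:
$g{\left(E \right)} = - \frac{2 E^{3}}{3}$ ($g{\left(E \right)} = - \frac{E^{2} \left(E + E\right)}{3} = - \frac{E^{2} \cdot 2 E}{3} = - \frac{2 E^{3}}{3}$)
$O = - \frac{1}{12750}$ ($O = \frac{1}{-12750} = - \frac{1}{12750} \approx -7.8431 \cdot 10^{-5}$)
$O + \left(g{\left(145 \right)} + A{\left(38 \right)}\right) = - \frac{1}{12750} + \left(- \frac{2 \cdot 145^{3}}{3} + 38\right) = - \frac{1}{12750} + \left(\left(- \frac{2}{3}\right) 3048625 + 38\right) = - \frac{1}{12750} + \left(- \frac{6097250}{3} + 38\right) = - \frac{1}{12750} - \frac{6097136}{3} = - \frac{25912828001}{12750}$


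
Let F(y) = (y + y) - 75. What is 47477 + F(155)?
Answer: 47712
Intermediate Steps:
F(y) = -75 + 2*y (F(y) = 2*y - 75 = -75 + 2*y)
47477 + F(155) = 47477 + (-75 + 2*155) = 47477 + (-75 + 310) = 47477 + 235 = 47712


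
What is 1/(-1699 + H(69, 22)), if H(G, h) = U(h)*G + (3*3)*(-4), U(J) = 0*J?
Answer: -1/1735 ≈ -0.00057637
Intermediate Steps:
U(J) = 0
H(G, h) = -36 (H(G, h) = 0*G + (3*3)*(-4) = 0 + 9*(-4) = 0 - 36 = -36)
1/(-1699 + H(69, 22)) = 1/(-1699 - 36) = 1/(-1735) = -1/1735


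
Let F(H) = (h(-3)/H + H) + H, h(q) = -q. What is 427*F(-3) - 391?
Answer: -3380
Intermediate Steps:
F(H) = 2*H + 3/H (F(H) = ((-1*(-3))/H + H) + H = (3/H + H) + H = (H + 3/H) + H = 2*H + 3/H)
427*F(-3) - 391 = 427*(2*(-3) + 3/(-3)) - 391 = 427*(-6 + 3*(-⅓)) - 391 = 427*(-6 - 1) - 391 = 427*(-7) - 391 = -2989 - 391 = -3380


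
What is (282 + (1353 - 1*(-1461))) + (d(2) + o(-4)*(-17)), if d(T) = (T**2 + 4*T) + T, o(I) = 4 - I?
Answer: 2974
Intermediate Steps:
d(T) = T**2 + 5*T
(282 + (1353 - 1*(-1461))) + (d(2) + o(-4)*(-17)) = (282 + (1353 - 1*(-1461))) + (2*(5 + 2) + (4 - 1*(-4))*(-17)) = (282 + (1353 + 1461)) + (2*7 + (4 + 4)*(-17)) = (282 + 2814) + (14 + 8*(-17)) = 3096 + (14 - 136) = 3096 - 122 = 2974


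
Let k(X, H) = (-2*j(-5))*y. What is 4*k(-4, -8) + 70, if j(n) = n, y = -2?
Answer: -10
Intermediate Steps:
k(X, H) = -20 (k(X, H) = -2*(-5)*(-2) = 10*(-2) = -20)
4*k(-4, -8) + 70 = 4*(-20) + 70 = -80 + 70 = -10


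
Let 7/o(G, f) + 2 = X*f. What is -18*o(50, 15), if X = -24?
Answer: 63/181 ≈ 0.34807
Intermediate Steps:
o(G, f) = 7/(-2 - 24*f)
-18*o(50, 15) = -(-126)/(2 + 24*15) = -(-126)/(2 + 360) = -(-126)/362 = -18*(-7/362) = 63/181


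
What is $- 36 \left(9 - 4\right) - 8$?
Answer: $-188$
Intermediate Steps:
$- 36 \left(9 - 4\right) - 8 = \left(-36\right) 5 - 8 = -180 - 8 = -188$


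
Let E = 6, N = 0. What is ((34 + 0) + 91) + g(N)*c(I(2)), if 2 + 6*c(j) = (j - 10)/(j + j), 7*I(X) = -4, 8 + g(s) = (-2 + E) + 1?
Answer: 971/8 ≈ 121.38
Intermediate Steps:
g(s) = -3 (g(s) = -8 + ((-2 + 6) + 1) = -8 + (4 + 1) = -8 + 5 = -3)
I(X) = -4/7 (I(X) = (⅐)*(-4) = -4/7)
c(j) = -⅓ + (-10 + j)/(12*j) (c(j) = -⅓ + ((j - 10)/(j + j))/6 = -⅓ + ((-10 + j)/((2*j)))/6 = -⅓ + ((-10 + j)*(1/(2*j)))/6 = -⅓ + ((-10 + j)/(2*j))/6 = -⅓ + (-10 + j)/(12*j))
((34 + 0) + 91) + g(N)*c(I(2)) = ((34 + 0) + 91) - (-10 - 3*(-4/7))/(4*(-4/7)) = (34 + 91) - (-7)*(-10 + 12/7)/(4*4) = 125 - (-7)*(-58)/(4*4*7) = 125 - 3*29/24 = 125 - 29/8 = 971/8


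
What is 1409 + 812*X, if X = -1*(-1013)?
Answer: 823965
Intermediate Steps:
X = 1013
1409 + 812*X = 1409 + 812*1013 = 1409 + 822556 = 823965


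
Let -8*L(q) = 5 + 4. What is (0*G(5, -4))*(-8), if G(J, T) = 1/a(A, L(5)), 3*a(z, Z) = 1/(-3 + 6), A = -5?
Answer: 0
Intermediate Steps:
L(q) = -9/8 (L(q) = -(5 + 4)/8 = -⅛*9 = -9/8)
a(z, Z) = ⅑ (a(z, Z) = 1/(3*(-3 + 6)) = (⅓)/3 = (⅓)*(⅓) = ⅑)
G(J, T) = 9 (G(J, T) = 1/(⅑) = 9)
(0*G(5, -4))*(-8) = (0*9)*(-8) = 0*(-8) = 0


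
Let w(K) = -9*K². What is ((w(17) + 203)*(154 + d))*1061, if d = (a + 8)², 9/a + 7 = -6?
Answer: -89179488178/169 ≈ -5.2769e+8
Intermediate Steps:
a = -9/13 (a = 9/(-7 - 6) = 9/(-13) = 9*(-1/13) = -9/13 ≈ -0.69231)
d = 9025/169 (d = (-9/13 + 8)² = (95/13)² = 9025/169 ≈ 53.402)
((w(17) + 203)*(154 + d))*1061 = ((-9*17² + 203)*(154 + 9025/169))*1061 = ((-9*289 + 203)*(35051/169))*1061 = ((-2601 + 203)*(35051/169))*1061 = -2398*35051/169*1061 = -84052298/169*1061 = -89179488178/169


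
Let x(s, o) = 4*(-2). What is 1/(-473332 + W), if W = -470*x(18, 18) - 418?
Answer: -1/469990 ≈ -2.1277e-6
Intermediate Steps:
x(s, o) = -8
W = 3342 (W = -470*(-8) - 418 = 3760 - 418 = 3342)
1/(-473332 + W) = 1/(-473332 + 3342) = 1/(-469990) = -1/469990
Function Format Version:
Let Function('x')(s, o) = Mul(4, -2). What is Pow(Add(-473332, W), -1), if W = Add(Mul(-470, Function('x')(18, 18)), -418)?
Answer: Rational(-1, 469990) ≈ -2.1277e-6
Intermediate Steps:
Function('x')(s, o) = -8
W = 3342 (W = Add(Mul(-470, -8), -418) = Add(3760, -418) = 3342)
Pow(Add(-473332, W), -1) = Pow(Add(-473332, 3342), -1) = Pow(-469990, -1) = Rational(-1, 469990)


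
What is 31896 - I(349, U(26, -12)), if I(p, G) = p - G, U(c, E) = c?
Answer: 31573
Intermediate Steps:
31896 - I(349, U(26, -12)) = 31896 - (349 - 1*26) = 31896 - (349 - 26) = 31896 - 1*323 = 31896 - 323 = 31573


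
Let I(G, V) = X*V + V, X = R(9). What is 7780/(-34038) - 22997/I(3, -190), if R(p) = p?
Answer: 383994943/32336100 ≈ 11.875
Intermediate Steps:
X = 9
I(G, V) = 10*V (I(G, V) = 9*V + V = 10*V)
7780/(-34038) - 22997/I(3, -190) = 7780/(-34038) - 22997/(10*(-190)) = 7780*(-1/34038) - 22997/(-1900) = -3890/17019 - 22997*(-1/1900) = -3890/17019 + 22997/1900 = 383994943/32336100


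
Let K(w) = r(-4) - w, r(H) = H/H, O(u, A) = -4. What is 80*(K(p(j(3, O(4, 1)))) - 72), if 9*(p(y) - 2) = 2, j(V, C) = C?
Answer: -52720/9 ≈ -5857.8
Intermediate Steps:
p(y) = 20/9 (p(y) = 2 + (⅑)*2 = 2 + 2/9 = 20/9)
r(H) = 1
K(w) = 1 - w
80*(K(p(j(3, O(4, 1)))) - 72) = 80*((1 - 1*20/9) - 72) = 80*((1 - 20/9) - 72) = 80*(-11/9 - 72) = 80*(-659/9) = -52720/9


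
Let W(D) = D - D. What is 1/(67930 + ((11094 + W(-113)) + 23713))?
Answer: 1/102737 ≈ 9.7336e-6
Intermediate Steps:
W(D) = 0
1/(67930 + ((11094 + W(-113)) + 23713)) = 1/(67930 + ((11094 + 0) + 23713)) = 1/(67930 + (11094 + 23713)) = 1/(67930 + 34807) = 1/102737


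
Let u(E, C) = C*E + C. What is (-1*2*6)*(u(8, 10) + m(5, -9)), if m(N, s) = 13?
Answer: -1236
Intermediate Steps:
u(E, C) = C + C*E
(-1*2*6)*(u(8, 10) + m(5, -9)) = (-1*2*6)*(10*(1 + 8) + 13) = (-2*6)*(10*9 + 13) = -12*(90 + 13) = -12*103 = -1236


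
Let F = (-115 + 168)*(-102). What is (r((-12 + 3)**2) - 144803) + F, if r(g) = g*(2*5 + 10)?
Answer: -148589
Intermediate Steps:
F = -5406 (F = 53*(-102) = -5406)
r(g) = 20*g (r(g) = g*(10 + 10) = g*20 = 20*g)
(r((-12 + 3)**2) - 144803) + F = (20*(-12 + 3)**2 - 144803) - 5406 = (20*(-9)**2 - 144803) - 5406 = (20*81 - 144803) - 5406 = (1620 - 144803) - 5406 = -143183 - 5406 = -148589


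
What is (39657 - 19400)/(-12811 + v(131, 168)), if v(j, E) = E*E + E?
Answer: 20257/15581 ≈ 1.3001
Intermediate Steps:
v(j, E) = E + E² (v(j, E) = E² + E = E + E²)
(39657 - 19400)/(-12811 + v(131, 168)) = (39657 - 19400)/(-12811 + 168*(1 + 168)) = 20257/(-12811 + 168*169) = 20257/(-12811 + 28392) = 20257/15581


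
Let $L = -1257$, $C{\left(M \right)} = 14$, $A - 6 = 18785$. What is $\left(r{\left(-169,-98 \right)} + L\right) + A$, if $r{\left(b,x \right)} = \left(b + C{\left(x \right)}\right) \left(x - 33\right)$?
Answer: $37839$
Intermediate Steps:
$A = 18791$ ($A = 6 + 18785 = 18791$)
$r{\left(b,x \right)} = \left(-33 + x\right) \left(14 + b\right)$ ($r{\left(b,x \right)} = \left(b + 14\right) \left(x - 33\right) = \left(14 + b\right) \left(-33 + x\right) = \left(-33 + x\right) \left(14 + b\right)$)
$\left(r{\left(-169,-98 \right)} + L\right) + A = \left(\left(-462 - -5577 + 14 \left(-98\right) - -16562\right) - 1257\right) + 18791 = \left(\left(-462 + 5577 - 1372 + 16562\right) - 1257\right) + 18791 = \left(20305 - 1257\right) + 18791 = 19048 + 18791 = 37839$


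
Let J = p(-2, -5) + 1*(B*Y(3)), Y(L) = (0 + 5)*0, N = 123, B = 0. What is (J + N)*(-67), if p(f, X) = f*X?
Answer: -8911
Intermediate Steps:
p(f, X) = X*f
Y(L) = 0 (Y(L) = 5*0 = 0)
J = 10 (J = -5*(-2) + 1*(0*0) = 10 + 1*0 = 10 + 0 = 10)
(J + N)*(-67) = (10 + 123)*(-67) = 133*(-67) = -8911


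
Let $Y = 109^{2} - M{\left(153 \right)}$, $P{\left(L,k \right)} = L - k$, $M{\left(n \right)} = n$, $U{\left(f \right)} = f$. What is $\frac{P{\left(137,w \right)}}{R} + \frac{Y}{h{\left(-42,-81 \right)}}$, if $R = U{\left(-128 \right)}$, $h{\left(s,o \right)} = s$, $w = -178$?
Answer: $- \frac{757207}{2688} \approx -281.7$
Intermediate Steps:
$R = -128$
$Y = 11728$ ($Y = 109^{2} - 153 = 11881 - 153 = 11728$)
$\frac{P{\left(137,w \right)}}{R} + \frac{Y}{h{\left(-42,-81 \right)}} = \frac{137 - -178}{-128} + \frac{11728}{-42} = \left(137 + 178\right) \left(- \frac{1}{128}\right) + 11728 \left(- \frac{1}{42}\right) = 315 \left(- \frac{1}{128}\right) - \frac{5864}{21} = - \frac{315}{128} - \frac{5864}{21} = - \frac{757207}{2688}$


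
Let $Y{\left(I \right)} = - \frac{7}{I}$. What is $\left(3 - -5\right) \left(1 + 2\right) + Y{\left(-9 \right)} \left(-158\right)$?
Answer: $- \frac{890}{9} \approx -98.889$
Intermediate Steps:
$\left(3 - -5\right) \left(1 + 2\right) + Y{\left(-9 \right)} \left(-158\right) = \left(3 - -5\right) \left(1 + 2\right) + - \frac{7}{-9} \left(-158\right) = \left(3 + 5\right) 3 + \left(-7\right) \left(- \frac{1}{9}\right) \left(-158\right) = 8 \cdot 3 + \frac{7}{9} \left(-158\right) = 24 - \frac{1106}{9} = - \frac{890}{9}$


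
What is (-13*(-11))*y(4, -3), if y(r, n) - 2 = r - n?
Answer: 1287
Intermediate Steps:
y(r, n) = 2 + r - n (y(r, n) = 2 + (r - n) = 2 + r - n)
(-13*(-11))*y(4, -3) = (-13*(-11))*(2 + 4 - 1*(-3)) = 143*(2 + 4 + 3) = 143*9 = 1287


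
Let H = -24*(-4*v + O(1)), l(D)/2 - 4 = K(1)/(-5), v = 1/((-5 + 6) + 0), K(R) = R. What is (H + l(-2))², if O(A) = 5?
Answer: 6724/25 ≈ 268.96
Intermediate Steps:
v = 1 (v = 1/(1 + 0) = 1/1 = 1)
l(D) = 38/5 (l(D) = 8 + 2*(1/(-5)) = 8 + 2*(1*(-⅕)) = 8 + 2*(-⅕) = 8 - ⅖ = 38/5)
H = -24 (H = -24*(-4*1 + 5) = -24*(-4 + 5) = -24*1 = -24)
(H + l(-2))² = (-24 + 38/5)² = (-82/5)² = 6724/25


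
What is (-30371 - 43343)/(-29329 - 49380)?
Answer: 73714/78709 ≈ 0.93654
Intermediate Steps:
(-30371 - 43343)/(-29329 - 49380) = -73714/(-78709) = -73714*(-1/78709) = 73714/78709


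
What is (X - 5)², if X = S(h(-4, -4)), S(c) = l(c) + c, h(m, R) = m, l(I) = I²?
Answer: 49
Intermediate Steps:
S(c) = c + c² (S(c) = c² + c = c + c²)
X = 12 (X = -4*(1 - 4) = -4*(-3) = 12)
(X - 5)² = (12 - 5)² = 7² = 49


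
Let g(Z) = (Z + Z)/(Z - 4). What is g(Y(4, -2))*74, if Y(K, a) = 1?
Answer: -148/3 ≈ -49.333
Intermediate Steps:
g(Z) = 2*Z/(-4 + Z) (g(Z) = (2*Z)/(-4 + Z) = 2*Z/(-4 + Z))
g(Y(4, -2))*74 = (2*1/(-4 + 1))*74 = (2*1/(-3))*74 = (2*1*(-1/3))*74 = -2/3*74 = -148/3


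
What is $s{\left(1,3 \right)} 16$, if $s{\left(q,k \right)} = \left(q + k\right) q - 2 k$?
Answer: $-32$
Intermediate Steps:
$s{\left(q,k \right)} = - 2 k + q \left(k + q\right)$ ($s{\left(q,k \right)} = \left(k + q\right) q - 2 k = q \left(k + q\right) - 2 k = - 2 k + q \left(k + q\right)$)
$s{\left(1,3 \right)} 16 = \left(1^{2} - 6 + 3 \cdot 1\right) 16 = \left(1 - 6 + 3\right) 16 = \left(-2\right) 16 = -32$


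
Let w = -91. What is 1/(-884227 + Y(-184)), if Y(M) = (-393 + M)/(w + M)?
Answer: -275/243161848 ≈ -1.1309e-6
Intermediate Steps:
Y(M) = (-393 + M)/(-91 + M)
1/(-884227 + Y(-184)) = 1/(-884227 + (-393 - 184)/(-91 - 184)) = 1/(-884227 - 577/(-275)) = 1/(-884227 - 1/275*(-577)) = 1/(-884227 + 577/275) = 1/(-243161848/275) = -275/243161848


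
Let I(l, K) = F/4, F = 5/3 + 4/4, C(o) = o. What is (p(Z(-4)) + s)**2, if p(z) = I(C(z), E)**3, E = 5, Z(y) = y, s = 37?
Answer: 1014049/729 ≈ 1391.0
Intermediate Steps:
F = 8/3 (F = 5*(1/3) + 4*(1/4) = 5/3 + 1 = 8/3 ≈ 2.6667)
I(l, K) = 2/3 (I(l, K) = (8/3)/4 = (8/3)*(1/4) = 2/3)
p(z) = 8/27 (p(z) = (2/3)**3 = 8/27)
(p(Z(-4)) + s)**2 = (8/27 + 37)**2 = (1007/27)**2 = 1014049/729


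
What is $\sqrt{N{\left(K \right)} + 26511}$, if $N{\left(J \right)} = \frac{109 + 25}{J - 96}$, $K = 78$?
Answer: $\frac{14 \sqrt{1217}}{3} \approx 162.8$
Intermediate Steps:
$N{\left(J \right)} = \frac{134}{-96 + J}$
$\sqrt{N{\left(K \right)} + 26511} = \sqrt{\frac{134}{-96 + 78} + 26511} = \sqrt{\frac{134}{-18} + 26511} = \sqrt{134 \left(- \frac{1}{18}\right) + 26511} = \sqrt{- \frac{67}{9} + 26511} = \sqrt{\frac{238532}{9}} = \frac{14 \sqrt{1217}}{3}$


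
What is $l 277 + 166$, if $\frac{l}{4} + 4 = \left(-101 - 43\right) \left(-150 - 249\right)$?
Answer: $63656982$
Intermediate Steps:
$l = 229808$ ($l = -16 + 4 \left(-101 - 43\right) \left(-150 - 249\right) = -16 + 4 \left(\left(-144\right) \left(-399\right)\right) = -16 + 4 \cdot 57456 = -16 + 229824 = 229808$)
$l 277 + 166 = 229808 \cdot 277 + 166 = 63656816 + 166 = 63656982$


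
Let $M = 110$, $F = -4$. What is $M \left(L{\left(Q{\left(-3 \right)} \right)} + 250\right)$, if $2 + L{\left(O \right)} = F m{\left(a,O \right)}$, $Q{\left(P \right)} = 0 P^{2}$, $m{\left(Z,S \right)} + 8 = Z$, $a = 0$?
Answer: $30800$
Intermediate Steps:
$m{\left(Z,S \right)} = -8 + Z$
$Q{\left(P \right)} = 0$
$L{\left(O \right)} = 30$ ($L{\left(O \right)} = -2 - 4 \left(-8 + 0\right) = -2 - -32 = -2 + 32 = 30$)
$M \left(L{\left(Q{\left(-3 \right)} \right)} + 250\right) = 110 \left(30 + 250\right) = 110 \cdot 280 = 30800$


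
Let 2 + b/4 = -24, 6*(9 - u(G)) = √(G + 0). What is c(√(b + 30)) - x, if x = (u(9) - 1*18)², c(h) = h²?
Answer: -657/4 ≈ -164.25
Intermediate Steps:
u(G) = 9 - √G/6 (u(G) = 9 - √(G + 0)/6 = 9 - √G/6)
b = -104 (b = -8 + 4*(-24) = -8 - 96 = -104)
x = 361/4 (x = ((9 - √9/6) - 1*18)² = ((9 - ⅙*3) - 18)² = ((9 - ½) - 18)² = (17/2 - 18)² = (-19/2)² = 361/4 ≈ 90.250)
c(√(b + 30)) - x = (√(-104 + 30))² - 1*361/4 = (√(-74))² - 361/4 = (I*√74)² - 361/4 = -74 - 361/4 = -657/4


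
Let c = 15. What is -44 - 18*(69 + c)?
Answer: -1556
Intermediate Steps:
-44 - 18*(69 + c) = -44 - 18*(69 + 15) = -44 - 18*84 = -44 - 1512 = -1556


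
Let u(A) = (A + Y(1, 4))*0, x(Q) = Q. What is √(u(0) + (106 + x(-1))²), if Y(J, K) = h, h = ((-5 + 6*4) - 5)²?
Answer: 105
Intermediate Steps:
h = 196 (h = ((-5 + 24) - 5)² = (19 - 5)² = 14² = 196)
Y(J, K) = 196
u(A) = 0 (u(A) = (A + 196)*0 = (196 + A)*0 = 0)
√(u(0) + (106 + x(-1))²) = √(0 + (106 - 1)²) = √(0 + 105²) = √(0 + 11025) = √11025 = 105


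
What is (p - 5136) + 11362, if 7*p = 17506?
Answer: 61088/7 ≈ 8726.9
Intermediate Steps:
p = 17506/7 (p = (⅐)*17506 = 17506/7 ≈ 2500.9)
(p - 5136) + 11362 = (17506/7 - 5136) + 11362 = -18446/7 + 11362 = 61088/7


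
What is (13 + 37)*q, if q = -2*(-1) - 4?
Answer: -100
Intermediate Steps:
q = -2 (q = 2 - 4 = -2)
(13 + 37)*q = (13 + 37)*(-2) = 50*(-2) = -100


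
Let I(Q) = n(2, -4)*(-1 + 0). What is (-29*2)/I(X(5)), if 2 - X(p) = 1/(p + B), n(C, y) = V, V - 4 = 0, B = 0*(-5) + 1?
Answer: 29/2 ≈ 14.500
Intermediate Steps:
B = 1 (B = 0 + 1 = 1)
V = 4 (V = 4 + 0 = 4)
n(C, y) = 4
X(p) = 2 - 1/(1 + p) (X(p) = 2 - 1/(p + 1) = 2 - 1/(1 + p))
I(Q) = -4 (I(Q) = 4*(-1 + 0) = 4*(-1) = -4)
(-29*2)/I(X(5)) = -29*2/(-4) = -58*(-¼) = 29/2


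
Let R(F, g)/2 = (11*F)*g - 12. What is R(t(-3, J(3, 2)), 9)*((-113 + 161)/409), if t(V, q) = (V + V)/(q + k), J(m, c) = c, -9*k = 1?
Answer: -532800/6953 ≈ -76.629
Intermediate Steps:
k = -1/9 (k = -1/9*1 = -1/9 ≈ -0.11111)
t(V, q) = 2*V/(-1/9 + q) (t(V, q) = (V + V)/(q - 1/9) = (2*V)/(-1/9 + q) = 2*V/(-1/9 + q))
R(F, g) = -24 + 22*F*g (R(F, g) = 2*((11*F)*g - 12) = 2*(11*F*g - 12) = 2*(-12 + 11*F*g) = -24 + 22*F*g)
R(t(-3, J(3, 2)), 9)*((-113 + 161)/409) = (-24 + 22*(18*(-3)/(-1 + 9*2))*9)*((-113 + 161)/409) = (-24 + 22*(18*(-3)/(-1 + 18))*9)*(48*(1/409)) = (-24 + 22*(18*(-3)/17)*9)*(48/409) = (-24 + 22*(18*(-3)*(1/17))*9)*(48/409) = (-24 + 22*(-54/17)*9)*(48/409) = (-24 - 10692/17)*(48/409) = -11100/17*48/409 = -532800/6953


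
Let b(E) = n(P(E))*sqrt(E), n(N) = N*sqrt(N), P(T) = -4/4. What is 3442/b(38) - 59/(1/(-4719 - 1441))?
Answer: 363440 + 1721*I*sqrt(38)/19 ≈ 3.6344e+5 + 558.37*I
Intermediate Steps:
P(T) = -1 (P(T) = -4*1/4 = -1)
n(N) = N**(3/2)
b(E) = -I*sqrt(E) (b(E) = (-1)**(3/2)*sqrt(E) = (-I)*sqrt(E) = -I*sqrt(E))
3442/b(38) - 59/(1/(-4719 - 1441)) = 3442/((-I*sqrt(38))) - 59/(1/(-4719 - 1441)) = 3442*(I*sqrt(38)/38) - 59/(1/(-6160)) = 1721*I*sqrt(38)/19 - 59/(-1/6160) = 1721*I*sqrt(38)/19 - 59*(-6160) = 1721*I*sqrt(38)/19 + 363440 = 363440 + 1721*I*sqrt(38)/19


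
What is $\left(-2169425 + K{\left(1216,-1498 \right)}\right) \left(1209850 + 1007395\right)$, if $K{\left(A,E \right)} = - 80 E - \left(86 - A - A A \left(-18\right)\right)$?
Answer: $-63555693815435$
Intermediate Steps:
$K{\left(A,E \right)} = -86 + A - 80 E - 18 A^{2}$ ($K{\left(A,E \right)} = - 80 E + \left(A \left(- 18 A\right) + \left(-86 + A\right)\right) = - 80 E - \left(86 - A + 18 A^{2}\right) = -86 + A - 80 E - 18 A^{2}$)
$\left(-2169425 + K{\left(1216,-1498 \right)}\right) \left(1209850 + 1007395\right) = \left(-2169425 - \left(-120970 + 26615808\right)\right) \left(1209850 + 1007395\right) = \left(-2169425 + \left(-86 + 1216 + 119840 - 26615808\right)\right) 2217245 = \left(-2169425 - 26494838\right) 2217245 = \left(-28664263\right) 2217245 = -63555693815435$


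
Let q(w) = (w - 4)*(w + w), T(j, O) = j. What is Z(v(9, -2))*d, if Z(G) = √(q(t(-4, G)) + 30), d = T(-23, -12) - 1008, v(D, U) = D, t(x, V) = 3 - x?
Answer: -6186*√2 ≈ -8748.3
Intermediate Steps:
q(w) = 2*w*(-4 + w) (q(w) = (-4 + w)*(2*w) = 2*w*(-4 + w))
d = -1031 (d = -23 - 1008 = -1031)
Z(G) = 6*√2 (Z(G) = √(2*(3 - 1*(-4))*(-4 + (3 - 1*(-4))) + 30) = √(2*(3 + 4)*(-4 + (3 + 4)) + 30) = √(2*7*(-4 + 7) + 30) = √(2*7*3 + 30) = √(42 + 30) = √72 = 6*√2)
Z(v(9, -2))*d = (6*√2)*(-1031) = -6186*√2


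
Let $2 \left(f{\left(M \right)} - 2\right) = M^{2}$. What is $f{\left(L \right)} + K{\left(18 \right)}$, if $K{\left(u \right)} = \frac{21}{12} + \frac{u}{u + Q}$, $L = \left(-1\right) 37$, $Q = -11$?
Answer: $\frac{19343}{28} \approx 690.82$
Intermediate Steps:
$L = -37$
$K{\left(u \right)} = \frac{7}{4} + \frac{u}{-11 + u}$ ($K{\left(u \right)} = \frac{21}{12} + \frac{u}{u - 11} = 21 \cdot \frac{1}{12} + \frac{u}{-11 + u} = \frac{7}{4} + \frac{u}{-11 + u}$)
$f{\left(M \right)} = 2 + \frac{M^{2}}{2}$
$f{\left(L \right)} + K{\left(18 \right)} = \left(2 + \frac{\left(-37\right)^{2}}{2}\right) + \frac{11 \left(-7 + 18\right)}{4 \left(-11 + 18\right)} = \left(2 + \frac{1}{2} \cdot 1369\right) + \frac{11}{4} \cdot \frac{1}{7} \cdot 11 = \left(2 + \frac{1369}{2}\right) + \frac{11}{4} \cdot \frac{1}{7} \cdot 11 = \frac{1373}{2} + \frac{121}{28} = \frac{19343}{28}$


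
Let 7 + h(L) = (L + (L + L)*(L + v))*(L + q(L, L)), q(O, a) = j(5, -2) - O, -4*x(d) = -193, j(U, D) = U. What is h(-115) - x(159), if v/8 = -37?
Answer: 1888079/4 ≈ 4.7202e+5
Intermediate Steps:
v = -296 (v = 8*(-37) = -296)
x(d) = 193/4 (x(d) = -¼*(-193) = 193/4)
q(O, a) = 5 - O
h(L) = -7 + 5*L + 10*L*(-296 + L) (h(L) = -7 + (L + (L + L)*(L - 296))*(L + (5 - L)) = -7 + (L + (2*L)*(-296 + L))*5 = -7 + (L + 2*L*(-296 + L))*5 = -7 + (5*L + 10*L*(-296 + L)) = -7 + 5*L + 10*L*(-296 + L))
h(-115) - x(159) = (-7 - 2955*(-115) + 10*(-115)²) - 1*193/4 = (-7 + 339825 + 10*13225) - 193/4 = (-7 + 339825 + 132250) - 193/4 = 472068 - 193/4 = 1888079/4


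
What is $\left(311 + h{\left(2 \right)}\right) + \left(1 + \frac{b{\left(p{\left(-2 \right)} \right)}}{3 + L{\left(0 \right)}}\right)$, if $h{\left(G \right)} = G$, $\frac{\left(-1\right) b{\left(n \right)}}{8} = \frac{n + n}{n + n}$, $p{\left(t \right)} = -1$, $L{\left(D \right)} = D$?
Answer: $\frac{934}{3} \approx 311.33$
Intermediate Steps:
$b{\left(n \right)} = -8$ ($b{\left(n \right)} = - 8 \frac{n + n}{n + n} = - 8 \frac{2 n}{2 n} = - 8 \cdot 2 n \frac{1}{2 n} = \left(-8\right) 1 = -8$)
$\left(311 + h{\left(2 \right)}\right) + \left(1 + \frac{b{\left(p{\left(-2 \right)} \right)}}{3 + L{\left(0 \right)}}\right) = \left(311 + 2\right) + \left(1 - \frac{8}{3 + 0}\right) = 313 + \left(1 - \frac{8}{3}\right) = 313 - \frac{5}{3} = \frac{934}{3}$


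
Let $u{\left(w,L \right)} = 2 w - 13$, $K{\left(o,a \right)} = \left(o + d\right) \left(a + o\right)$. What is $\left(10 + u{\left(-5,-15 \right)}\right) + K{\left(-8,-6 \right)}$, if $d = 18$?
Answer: $-153$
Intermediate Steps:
$K{\left(o,a \right)} = \left(18 + o\right) \left(a + o\right)$ ($K{\left(o,a \right)} = \left(o + 18\right) \left(a + o\right) = \left(18 + o\right) \left(a + o\right)$)
$u{\left(w,L \right)} = -13 + 2 w$
$\left(10 + u{\left(-5,-15 \right)}\right) + K{\left(-8,-6 \right)} = \left(10 + \left(-13 + 2 \left(-5\right)\right)\right) + \left(\left(-8\right)^{2} + 18 \left(-6\right) + 18 \left(-8\right) - -48\right) = \left(10 - 23\right) + \left(64 - 108 - 144 + 48\right) = \left(10 - 23\right) - 140 = -13 - 140 = -153$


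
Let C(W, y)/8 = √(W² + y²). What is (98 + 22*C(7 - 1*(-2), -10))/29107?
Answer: 98/29107 + 176*√181/29107 ≈ 0.084716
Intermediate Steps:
C(W, y) = 8*√(W² + y²)
(98 + 22*C(7 - 1*(-2), -10))/29107 = (98 + 22*(8*√((7 - 1*(-2))² + (-10)²)))/29107 = (98 + 22*(8*√((7 + 2)² + 100)))*(1/29107) = (98 + 22*(8*√(9² + 100)))*(1/29107) = (98 + 22*(8*√(81 + 100)))*(1/29107) = (98 + 22*(8*√181))*(1/29107) = (98 + 176*√181)*(1/29107) = 98/29107 + 176*√181/29107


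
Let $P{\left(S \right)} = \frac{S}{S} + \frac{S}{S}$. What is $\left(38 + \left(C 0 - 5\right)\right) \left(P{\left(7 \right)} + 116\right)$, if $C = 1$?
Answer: $3894$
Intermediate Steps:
$P{\left(S \right)} = 2$ ($P{\left(S \right)} = 1 + 1 = 2$)
$\left(38 + \left(C 0 - 5\right)\right) \left(P{\left(7 \right)} + 116\right) = \left(38 + \left(1 \cdot 0 - 5\right)\right) \left(2 + 116\right) = \left(38 + \left(0 - 5\right)\right) 118 = \left(38 - 5\right) 118 = 33 \cdot 118 = 3894$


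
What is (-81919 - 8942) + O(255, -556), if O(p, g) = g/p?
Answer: -23170111/255 ≈ -90863.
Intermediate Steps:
(-81919 - 8942) + O(255, -556) = (-81919 - 8942) - 556/255 = -90861 - 556*1/255 = -90861 - 556/255 = -23170111/255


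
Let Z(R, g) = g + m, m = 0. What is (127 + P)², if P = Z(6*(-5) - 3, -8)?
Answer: 14161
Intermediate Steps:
Z(R, g) = g (Z(R, g) = g + 0 = g)
P = -8
(127 + P)² = (127 - 8)² = 119² = 14161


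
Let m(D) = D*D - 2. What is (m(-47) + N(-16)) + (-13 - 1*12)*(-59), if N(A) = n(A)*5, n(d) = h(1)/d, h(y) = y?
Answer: 58907/16 ≈ 3681.7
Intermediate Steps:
n(d) = 1/d
N(A) = 5/A
m(D) = -2 + D² (m(D) = D² - 2 = -2 + D²)
(m(-47) + N(-16)) + (-13 - 1*12)*(-59) = ((-2 + (-47)²) + 5/(-16)) + (-13 - 1*12)*(-59) = ((-2 + 2209) + 5*(-1/16)) + (-13 - 12)*(-59) = (2207 - 5/16) - 25*(-59) = 35307/16 + 1475 = 58907/16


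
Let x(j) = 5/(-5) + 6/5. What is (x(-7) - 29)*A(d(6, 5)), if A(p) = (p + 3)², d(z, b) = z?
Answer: -11664/5 ≈ -2332.8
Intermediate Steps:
x(j) = ⅕ (x(j) = 5*(-⅕) + 6*(⅕) = -1 + 6/5 = ⅕)
A(p) = (3 + p)²
(x(-7) - 29)*A(d(6, 5)) = (⅕ - 29)*(3 + 6)² = -144/5*9² = -144/5*81 = -11664/5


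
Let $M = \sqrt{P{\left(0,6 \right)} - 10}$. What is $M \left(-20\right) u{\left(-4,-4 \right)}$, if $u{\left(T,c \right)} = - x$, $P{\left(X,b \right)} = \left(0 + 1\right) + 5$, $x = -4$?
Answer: $- 160 i \approx - 160.0 i$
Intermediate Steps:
$P{\left(X,b \right)} = 6$ ($P{\left(X,b \right)} = 1 + 5 = 6$)
$u{\left(T,c \right)} = 4$ ($u{\left(T,c \right)} = \left(-1\right) \left(-4\right) = 4$)
$M = 2 i$ ($M = \sqrt{6 - 10} = \sqrt{-4} = 2 i \approx 2.0 i$)
$M \left(-20\right) u{\left(-4,-4 \right)} = 2 i \left(-20\right) 4 = - 40 i 4 = - 160 i$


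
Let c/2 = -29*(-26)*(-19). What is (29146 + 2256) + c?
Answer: 2750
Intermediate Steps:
c = -28652 (c = 2*(-29*(-26)*(-19)) = 2*(754*(-19)) = 2*(-14326) = -28652)
(29146 + 2256) + c = (29146 + 2256) - 28652 = 31402 - 28652 = 2750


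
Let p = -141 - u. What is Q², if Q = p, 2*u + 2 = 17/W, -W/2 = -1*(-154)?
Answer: 7434405729/379456 ≈ 19592.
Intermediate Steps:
W = -308 (W = -(-2)*(-154) = -2*154 = -308)
u = -633/616 (u = -1 + (17/(-308))/2 = -1 + (17*(-1/308))/2 = -1 + (½)*(-17/308) = -1 - 17/616 = -633/616 ≈ -1.0276)
p = -86223/616 (p = -141 - 1*(-633/616) = -141 + 633/616 = -86223/616 ≈ -139.97)
Q = -86223/616 ≈ -139.97
Q² = (-86223/616)² = 7434405729/379456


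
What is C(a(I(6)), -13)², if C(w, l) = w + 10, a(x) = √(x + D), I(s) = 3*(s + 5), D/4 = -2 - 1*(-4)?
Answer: (10 + √41)² ≈ 269.06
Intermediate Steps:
D = 8 (D = 4*(-2 - 1*(-4)) = 4*(-2 + 4) = 4*2 = 8)
I(s) = 15 + 3*s (I(s) = 3*(5 + s) = 15 + 3*s)
a(x) = √(8 + x) (a(x) = √(x + 8) = √(8 + x))
C(w, l) = 10 + w
C(a(I(6)), -13)² = (10 + √(8 + (15 + 3*6)))² = (10 + √(8 + (15 + 18)))² = (10 + √(8 + 33))² = (10 + √41)²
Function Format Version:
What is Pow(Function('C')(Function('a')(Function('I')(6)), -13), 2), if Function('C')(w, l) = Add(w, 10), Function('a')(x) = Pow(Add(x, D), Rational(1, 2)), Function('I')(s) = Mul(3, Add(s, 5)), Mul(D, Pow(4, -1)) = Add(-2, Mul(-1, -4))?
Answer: Pow(Add(10, Pow(41, Rational(1, 2))), 2) ≈ 269.06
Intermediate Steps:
D = 8 (D = Mul(4, Add(-2, Mul(-1, -4))) = Mul(4, Add(-2, 4)) = Mul(4, 2) = 8)
Function('I')(s) = Add(15, Mul(3, s)) (Function('I')(s) = Mul(3, Add(5, s)) = Add(15, Mul(3, s)))
Function('a')(x) = Pow(Add(8, x), Rational(1, 2)) (Function('a')(x) = Pow(Add(x, 8), Rational(1, 2)) = Pow(Add(8, x), Rational(1, 2)))
Function('C')(w, l) = Add(10, w)
Pow(Function('C')(Function('a')(Function('I')(6)), -13), 2) = Pow(Add(10, Pow(Add(8, Add(15, Mul(3, 6))), Rational(1, 2))), 2) = Pow(Add(10, Pow(Add(8, Add(15, 18)), Rational(1, 2))), 2) = Pow(Add(10, Pow(Add(8, 33), Rational(1, 2))), 2) = Pow(Add(10, Pow(41, Rational(1, 2))), 2)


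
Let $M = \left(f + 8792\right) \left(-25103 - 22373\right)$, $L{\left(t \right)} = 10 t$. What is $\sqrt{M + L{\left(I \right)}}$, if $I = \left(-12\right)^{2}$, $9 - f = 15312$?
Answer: $14 \sqrt{1577131} \approx 17582.0$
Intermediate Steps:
$f = -15303$ ($f = 9 - 15312 = -15303$)
$I = 144$
$M = 309116236$ ($M = \left(-15303 + 8792\right) \left(-25103 - 22373\right) = \left(-6511\right) \left(-47476\right) = 309116236$)
$\sqrt{M + L{\left(I \right)}} = \sqrt{309116236 + 10 \cdot 144} = \sqrt{309116236 + 1440} = \sqrt{309117676} = 14 \sqrt{1577131}$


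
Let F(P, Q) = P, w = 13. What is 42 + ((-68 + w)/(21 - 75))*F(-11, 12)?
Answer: 1663/54 ≈ 30.796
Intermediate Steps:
42 + ((-68 + w)/(21 - 75))*F(-11, 12) = 42 + ((-68 + 13)/(21 - 75))*(-11) = 42 - 55/(-54)*(-11) = 42 - 55*(-1/54)*(-11) = 42 + (55/54)*(-11) = 42 - 605/54 = 1663/54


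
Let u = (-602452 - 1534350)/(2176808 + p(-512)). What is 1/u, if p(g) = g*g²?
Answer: 66020460/1068401 ≈ 61.794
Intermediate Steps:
p(g) = g³
u = 1068401/66020460 (u = (-602452 - 1534350)/(2176808 + (-512)³) = -2136802/(2176808 - 134217728) = -2136802/(-132040920) = -2136802*(-1/132040920) = 1068401/66020460 ≈ 0.016183)
1/u = 1/(1068401/66020460) = 66020460/1068401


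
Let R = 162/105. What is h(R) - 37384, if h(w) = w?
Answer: -1308386/35 ≈ -37382.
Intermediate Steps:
R = 54/35 (R = 162*(1/105) = 54/35 ≈ 1.5429)
h(R) - 37384 = 54/35 - 37384 = -1308386/35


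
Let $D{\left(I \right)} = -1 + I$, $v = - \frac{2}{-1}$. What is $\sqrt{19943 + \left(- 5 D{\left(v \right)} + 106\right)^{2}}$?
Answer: $8 \sqrt{471} \approx 173.62$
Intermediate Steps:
$v = 2$ ($v = \left(-2\right) \left(-1\right) = 2$)
$\sqrt{19943 + \left(- 5 D{\left(v \right)} + 106\right)^{2}} = \sqrt{19943 + \left(- 5 \left(-1 + 2\right) + 106\right)^{2}} = \sqrt{19943 + \left(\left(-5\right) 1 + 106\right)^{2}} = \sqrt{19943 + \left(-5 + 106\right)^{2}} = \sqrt{19943 + 101^{2}} = \sqrt{19943 + 10201} = \sqrt{30144} = 8 \sqrt{471}$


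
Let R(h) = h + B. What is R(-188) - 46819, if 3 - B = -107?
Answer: -46897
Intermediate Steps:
B = 110 (B = 3 - 1*(-107) = 3 + 107 = 110)
R(h) = 110 + h (R(h) = h + 110 = 110 + h)
R(-188) - 46819 = (110 - 188) - 46819 = -78 - 46819 = -46897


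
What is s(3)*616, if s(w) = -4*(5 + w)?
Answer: -19712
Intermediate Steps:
s(w) = -20 - 4*w
s(3)*616 = (-20 - 4*3)*616 = (-20 - 12)*616 = -32*616 = -19712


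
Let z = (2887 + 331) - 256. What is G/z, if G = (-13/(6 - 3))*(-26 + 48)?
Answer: -143/4443 ≈ -0.032185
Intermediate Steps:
G = -286/3 (G = (-13/3)*22 = ((⅓)*(-13))*22 = -13/3*22 = -286/3 ≈ -95.333)
z = 2962 (z = 3218 - 256 = 2962)
G/z = -286/3/2962 = -286/3*1/2962 = -143/4443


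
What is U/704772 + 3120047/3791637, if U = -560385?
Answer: 8238362671/296915510196 ≈ 0.027746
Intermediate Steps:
U/704772 + 3120047/3791637 = -560385/704772 + 3120047/3791637 = -560385*1/704772 + 3120047*(1/3791637) = -62265/78308 + 3120047/3791637 = 8238362671/296915510196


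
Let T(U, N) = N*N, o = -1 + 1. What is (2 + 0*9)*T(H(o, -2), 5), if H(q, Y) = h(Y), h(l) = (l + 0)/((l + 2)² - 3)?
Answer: 50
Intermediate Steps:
o = 0
h(l) = l/(-3 + (2 + l)²) (h(l) = l/((2 + l)² - 3) = l/(-3 + (2 + l)²))
H(q, Y) = Y/(-3 + (2 + Y)²)
T(U, N) = N²
(2 + 0*9)*T(H(o, -2), 5) = (2 + 0*9)*5² = (2 + 0)*25 = 2*25 = 50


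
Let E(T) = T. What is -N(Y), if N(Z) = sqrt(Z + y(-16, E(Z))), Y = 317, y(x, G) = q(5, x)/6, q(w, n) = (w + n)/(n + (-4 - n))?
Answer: -sqrt(45714)/12 ≈ -17.817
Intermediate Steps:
q(w, n) = -n/4 - w/4 (q(w, n) = (n + w)/(-4) = (n + w)*(-1/4) = -n/4 - w/4)
y(x, G) = -5/24 - x/24 (y(x, G) = (-x/4 - 1/4*5)/6 = (-x/4 - 5/4)*(1/6) = (-5/4 - x/4)*(1/6) = -5/24 - x/24)
N(Z) = sqrt(11/24 + Z) (N(Z) = sqrt(Z + (-5/24 - 1/24*(-16))) = sqrt(Z + (-5/24 + 2/3)) = sqrt(Z + 11/24) = sqrt(11/24 + Z))
-N(Y) = -sqrt(66 + 144*317)/12 = -sqrt(66 + 45648)/12 = -sqrt(45714)/12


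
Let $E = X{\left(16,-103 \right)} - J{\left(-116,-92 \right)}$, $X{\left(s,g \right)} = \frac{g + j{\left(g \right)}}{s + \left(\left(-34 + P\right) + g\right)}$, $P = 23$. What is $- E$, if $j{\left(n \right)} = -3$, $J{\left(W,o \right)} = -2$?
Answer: $- \frac{151}{49} \approx -3.0816$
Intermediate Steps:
$X{\left(s,g \right)} = \frac{-3 + g}{-11 + g + s}$ ($X{\left(s,g \right)} = \frac{g - 3}{s + \left(\left(-34 + 23\right) + g\right)} = \frac{-3 + g}{s + \left(-11 + g\right)} = \frac{-3 + g}{-11 + g + s}$)
$E = \frac{151}{49}$ ($E = \frac{-3 - 103}{-11 - 103 + 16} - -2 = \frac{1}{-98} \left(-106\right) + 2 = \left(- \frac{1}{98}\right) \left(-106\right) + 2 = \frac{53}{49} + 2 = \frac{151}{49} \approx 3.0816$)
$- E = \left(-1\right) \frac{151}{49} = - \frac{151}{49}$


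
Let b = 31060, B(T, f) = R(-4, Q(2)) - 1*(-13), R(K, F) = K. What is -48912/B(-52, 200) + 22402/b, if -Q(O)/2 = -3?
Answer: -253167517/46590 ≈ -5433.9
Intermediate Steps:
Q(O) = 6 (Q(O) = -2*(-3) = 6)
B(T, f) = 9 (B(T, f) = -4 - 1*(-13) = -4 + 13 = 9)
-48912/B(-52, 200) + 22402/b = -48912/9 + 22402/31060 = -48912*⅑ + 22402*(1/31060) = -16304/3 + 11201/15530 = -253167517/46590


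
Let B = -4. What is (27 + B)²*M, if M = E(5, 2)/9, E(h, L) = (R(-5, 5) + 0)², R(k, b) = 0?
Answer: 0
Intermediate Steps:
E(h, L) = 0 (E(h, L) = (0 + 0)² = 0² = 0)
M = 0 (M = 0/9 = 0*(⅑) = 0)
(27 + B)²*M = (27 - 4)²*0 = 23²*0 = 529*0 = 0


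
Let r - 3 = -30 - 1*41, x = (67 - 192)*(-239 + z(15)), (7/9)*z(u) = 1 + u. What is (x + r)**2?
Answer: 36347041201/49 ≈ 7.4178e+8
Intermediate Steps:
z(u) = 9/7 + 9*u/7 (z(u) = 9*(1 + u)/7 = 9/7 + 9*u/7)
x = 191125/7 (x = (67 - 192)*(-239 + (9/7 + (9/7)*15)) = -125*(-239 + (9/7 + 135/7)) = -125*(-239 + 144/7) = -125*(-1529/7) = 191125/7 ≈ 27304.)
r = -68 (r = 3 + (-30 - 1*41) = 3 + (-30 - 41) = 3 - 71 = -68)
(x + r)**2 = (191125/7 - 68)**2 = (190649/7)**2 = 36347041201/49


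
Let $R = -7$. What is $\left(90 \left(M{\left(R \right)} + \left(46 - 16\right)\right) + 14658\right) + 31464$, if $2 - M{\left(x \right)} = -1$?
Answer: $49092$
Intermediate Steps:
$M{\left(x \right)} = 3$ ($M{\left(x \right)} = 2 - -1 = 2 + 1 = 3$)
$\left(90 \left(M{\left(R \right)} + \left(46 - 16\right)\right) + 14658\right) + 31464 = \left(90 \left(3 + \left(46 - 16\right)\right) + 14658\right) + 31464 = \left(90 \left(3 + 30\right) + 14658\right) + 31464 = \left(90 \cdot 33 + 14658\right) + 31464 = \left(2970 + 14658\right) + 31464 = 17628 + 31464 = 49092$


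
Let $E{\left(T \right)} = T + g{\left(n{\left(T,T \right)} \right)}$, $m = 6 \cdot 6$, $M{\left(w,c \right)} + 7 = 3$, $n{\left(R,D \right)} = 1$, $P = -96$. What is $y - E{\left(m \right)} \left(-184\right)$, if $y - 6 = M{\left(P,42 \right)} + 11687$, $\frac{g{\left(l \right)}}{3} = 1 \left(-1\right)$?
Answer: $17761$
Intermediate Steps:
$M{\left(w,c \right)} = -4$ ($M{\left(w,c \right)} = -7 + 3 = -4$)
$g{\left(l \right)} = -3$ ($g{\left(l \right)} = 3 \cdot 1 \left(-1\right) = 3 \left(-1\right) = -3$)
$m = 36$
$y = 11689$ ($y = 6 + \left(-4 + 11687\right) = 6 + 11683 = 11689$)
$E{\left(T \right)} = -3 + T$ ($E{\left(T \right)} = T - 3 = -3 + T$)
$y - E{\left(m \right)} \left(-184\right) = 11689 - \left(-3 + 36\right) \left(-184\right) = 11689 - 33 \left(-184\right) = 11689 - -6072 = 11689 + 6072 = 17761$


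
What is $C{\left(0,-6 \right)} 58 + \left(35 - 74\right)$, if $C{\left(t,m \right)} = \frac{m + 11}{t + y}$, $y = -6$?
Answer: $- \frac{262}{3} \approx -87.333$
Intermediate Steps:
$C{\left(t,m \right)} = \frac{11 + m}{-6 + t}$ ($C{\left(t,m \right)} = \frac{m + 11}{t - 6} = \frac{11 + m}{-6 + t}$)
$C{\left(0,-6 \right)} 58 + \left(35 - 74\right) = \frac{11 - 6}{-6 + 0} \cdot 58 + \left(35 - 74\right) = \frac{1}{-6} \cdot 5 \cdot 58 + \left(35 - 74\right) = \left(- \frac{1}{6}\right) 5 \cdot 58 - 39 = \left(- \frac{5}{6}\right) 58 - 39 = - \frac{145}{3} - 39 = - \frac{262}{3}$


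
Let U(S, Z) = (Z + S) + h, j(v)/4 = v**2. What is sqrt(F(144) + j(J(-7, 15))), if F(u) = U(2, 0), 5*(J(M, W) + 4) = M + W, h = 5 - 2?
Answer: sqrt(701)/5 ≈ 5.2953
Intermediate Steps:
h = 3
J(M, W) = -4 + M/5 + W/5 (J(M, W) = -4 + (M + W)/5 = -4 + (M/5 + W/5) = -4 + M/5 + W/5)
j(v) = 4*v**2
U(S, Z) = 3 + S + Z (U(S, Z) = (Z + S) + 3 = (S + Z) + 3 = 3 + S + Z)
F(u) = 5 (F(u) = 3 + 2 + 0 = 5)
sqrt(F(144) + j(J(-7, 15))) = sqrt(5 + 4*(-4 + (1/5)*(-7) + (1/5)*15)**2) = sqrt(5 + 4*(-4 - 7/5 + 3)**2) = sqrt(5 + 4*(-12/5)**2) = sqrt(5 + 4*(144/25)) = sqrt(5 + 576/25) = sqrt(701/25) = sqrt(701)/5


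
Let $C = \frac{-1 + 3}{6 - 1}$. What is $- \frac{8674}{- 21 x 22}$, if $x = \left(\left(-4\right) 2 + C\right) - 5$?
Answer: $- \frac{21685}{14553} \approx -1.4901$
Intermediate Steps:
$C = \frac{2}{5} \approx 0.4$
$x = - \frac{63}{5}$ ($x = \left(\left(-4\right) 2 + \frac{2}{5}\right) - 5 = \left(-8 + \frac{2}{5}\right) - 5 = - \frac{38}{5} - 5 = - \frac{63}{5} \approx -12.6$)
$- \frac{8674}{- 21 x 22} = - \frac{8674}{\left(-21\right) \left(- \frac{63}{5}\right) 22} = - \frac{8674}{\frac{1323}{5} \cdot 22} = - \frac{8674}{\frac{29106}{5}} = \left(-8674\right) \frac{5}{29106} = - \frac{21685}{14553}$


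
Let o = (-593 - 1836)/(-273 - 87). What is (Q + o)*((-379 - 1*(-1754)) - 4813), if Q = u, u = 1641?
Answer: -113299099/20 ≈ -5.6650e+6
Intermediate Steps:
Q = 1641
o = 2429/360 (o = -2429/(-360) = -2429*(-1/360) = 2429/360 ≈ 6.7472)
(Q + o)*((-379 - 1*(-1754)) - 4813) = (1641 + 2429/360)*((-379 - 1*(-1754)) - 4813) = 593189*((-379 + 1754) - 4813)/360 = 593189*(1375 - 4813)/360 = (593189/360)*(-3438) = -113299099/20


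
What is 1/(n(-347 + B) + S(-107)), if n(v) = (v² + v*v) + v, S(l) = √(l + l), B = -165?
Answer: 261888/137170649195 - I*√214/274341298390 ≈ 1.9092e-6 - 5.3323e-11*I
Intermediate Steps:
S(l) = √2*√l (S(l) = √(2*l) = √2*√l)
n(v) = v + 2*v² (n(v) = (v² + v²) + v = 2*v² + v = v + 2*v²)
1/(n(-347 + B) + S(-107)) = 1/((-347 - 165)*(1 + 2*(-347 - 165)) + √2*√(-107)) = 1/(-512*(1 + 2*(-512)) + √2*(I*√107)) = 1/(-512*(1 - 1024) + I*√214) = 1/(-512*(-1023) + I*√214) = 1/(523776 + I*√214)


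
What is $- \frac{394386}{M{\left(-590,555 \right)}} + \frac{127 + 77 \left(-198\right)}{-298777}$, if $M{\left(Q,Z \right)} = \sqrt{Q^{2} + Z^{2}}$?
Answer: $\frac{15119}{298777} - \frac{394386 \sqrt{26245}}{131225} \approx -486.84$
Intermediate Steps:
$- \frac{394386}{M{\left(-590,555 \right)}} + \frac{127 + 77 \left(-198\right)}{-298777} = - \frac{394386}{\sqrt{\left(-590\right)^{2} + 555^{2}}} + \frac{127 + 77 \left(-198\right)}{-298777} = - \frac{394386}{\sqrt{348100 + 308025}} + \left(127 - 15246\right) \left(- \frac{1}{298777}\right) = - \frac{394386}{\sqrt{656125}} - - \frac{15119}{298777} = - \frac{394386}{5 \sqrt{26245}} + \frac{15119}{298777} = - 394386 \frac{\sqrt{26245}}{131225} + \frac{15119}{298777} = - \frac{394386 \sqrt{26245}}{131225} + \frac{15119}{298777} = \frac{15119}{298777} - \frac{394386 \sqrt{26245}}{131225}$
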